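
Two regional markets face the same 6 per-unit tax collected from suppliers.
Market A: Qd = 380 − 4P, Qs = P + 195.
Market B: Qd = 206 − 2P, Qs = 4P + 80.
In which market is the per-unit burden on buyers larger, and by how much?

Market A: pre-tax P* = 37, Q* = 232; post-tax Q = 227.2; per-unit burden on buyers = 1.2.
Market B: pre-tax P* = 21, Q* = 164; post-tax Q = 156; per-unit burden on buyers = 4.
Difference: 1.2 vs 4 → market B is larger by 2.8.

Market B, by 2.8.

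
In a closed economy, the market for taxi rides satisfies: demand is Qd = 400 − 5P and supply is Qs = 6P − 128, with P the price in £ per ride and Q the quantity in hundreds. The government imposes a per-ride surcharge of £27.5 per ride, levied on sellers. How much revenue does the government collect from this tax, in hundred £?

Tax revenue = £2337.5 hundred.

Without the tax, 400 − 5P = 6P − 128 gives 11P = 528, so P* = £48 and Q* = 160.
With the tax collected from sellers, supply shifts: Qs = 6(P − 27.5) − 128.
New equilibrium: buyers pay £63, sellers receive £35.5, Q = 85. (Wedge: Pb − Ps = 27.5.)
Revenue = t · Q = 27.5 · 85 = £2337.5.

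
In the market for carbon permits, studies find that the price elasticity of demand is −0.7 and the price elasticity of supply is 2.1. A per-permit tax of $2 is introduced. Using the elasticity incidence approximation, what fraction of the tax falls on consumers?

Consumers' share ≈ 0.75.

Incidence ratio: consumers' share ≈ εs / (εs + |εd|) = 2.1 / (2.1 + 0.7) = 0.75.
Supply is the more elastic side, so consumers bear the larger share.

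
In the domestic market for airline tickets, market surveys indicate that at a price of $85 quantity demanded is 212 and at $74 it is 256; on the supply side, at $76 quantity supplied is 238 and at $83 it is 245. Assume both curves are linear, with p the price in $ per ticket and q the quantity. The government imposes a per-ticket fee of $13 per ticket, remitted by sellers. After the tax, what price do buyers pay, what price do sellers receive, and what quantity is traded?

Buyers pay $80.6; sellers receive $67.6; quantity = 229.6.

Demand slope: (256 − 212)/(74 − 85) = -4, so qd = 552 − 4p.
Supply slope: (245 − 238)/(83 − 76) = 1, so qs = p + 162.
Without the tax, 552 − 4p = p + 162 gives 5p = 390, so p* = $78 and q* = 240.
With the tax collected from sellers, supply shifts: qs = (p − 13) + 162.
Solving gives q = 229.6 with buyers paying $80.6 and sellers receiving $67.6 (the $13 wedge).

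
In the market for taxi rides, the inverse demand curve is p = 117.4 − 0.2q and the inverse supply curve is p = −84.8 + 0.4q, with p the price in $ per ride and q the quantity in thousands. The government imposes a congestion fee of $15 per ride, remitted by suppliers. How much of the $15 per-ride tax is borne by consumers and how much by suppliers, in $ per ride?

Consumers bear $5 per ride; suppliers bear $10 per ride.

Rewrite in direct form: qd = 587 − 5p and qs = 2.5p + 212.
Without the tax, 587 − 5p = 2.5p + 212 gives 7.5p = 375, so p* = $50 and q* = 337.
With the tax collected from suppliers, supply shifts: qs = 2.5(p − 15) + 212.
New equilibrium: consumers pay $55, suppliers receive $40, q = 312. (Wedge: pb − ps = 15.)
Burden on consumers: $5; on suppliers: $10. (They sum to $15.)
The less price-elastic side of the market bears the larger share of a per-unit tax.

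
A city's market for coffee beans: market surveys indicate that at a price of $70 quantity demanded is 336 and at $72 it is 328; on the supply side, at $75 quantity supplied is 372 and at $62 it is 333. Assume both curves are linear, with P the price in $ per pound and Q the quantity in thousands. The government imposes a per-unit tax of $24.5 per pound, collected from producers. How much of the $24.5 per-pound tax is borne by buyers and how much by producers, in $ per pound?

Demand slope: (328 − 336)/(72 − 70) = -4, so Qd = 616 − 4P.
Supply slope: (333 − 372)/(62 − 75) = 3, so Qs = 3P + 147.
Before the tax: set 616 − 4P = 3P + 147 → P* = $67, Q* = 348.
With the tax collected from producers, supply shifts: Qs = 3(P − 24.5) + 147.
New equilibrium: buyers pay $77.5, producers receive $53, Q = 306. (Wedge: Pb − Ps = 24.5.)
Burden on buyers: $10.5; on producers: $14. (They sum to $24.5.)

Buyers bear $10.5 per pound; producers bear $14 per pound.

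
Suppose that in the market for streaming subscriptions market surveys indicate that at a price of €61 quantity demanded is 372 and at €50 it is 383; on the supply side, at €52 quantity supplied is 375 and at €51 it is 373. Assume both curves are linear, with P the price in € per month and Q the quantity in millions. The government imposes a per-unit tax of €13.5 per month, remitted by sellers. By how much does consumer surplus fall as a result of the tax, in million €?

Demand slope: (383 − 372)/(50 − 61) = -1, so Qd = 433 − P.
Supply slope: (373 − 375)/(51 − 52) = 2, so Qs = 2P + 271.
Before the tax: set 433 − P = 2P + 271 → P* = €54, Q* = 379.
With the tax collected from sellers, supply shifts: Qs = 2(P − 13.5) + 271.
Solving gives Q = 370 with consumers paying €63 and sellers receiving €49.5 (the €13.5 wedge).
ΔCS is the trapezoid between Q = 370 and Q = 379 of height €9: ½ · (379 + 370) · 9 = €3370.5.

Consumer surplus falls by €3370.5 million.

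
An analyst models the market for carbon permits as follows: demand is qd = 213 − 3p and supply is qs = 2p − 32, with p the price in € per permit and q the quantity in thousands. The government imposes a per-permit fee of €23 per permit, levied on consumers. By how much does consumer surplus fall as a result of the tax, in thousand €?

Consumer surplus falls by €480.24 thousand.

Without the tax, 213 − 3p = 2p − 32 gives 5p = 245, so p* = €49 and q* = 66.
With the tax collected from consumers, demand (in seller-price terms) shifts: qd = 213 − 3(p + 23).
Solving gives q = 38.4 with consumers paying €58.2 and suppliers receiving €35.2 (the €23 wedge).
ΔCS is the trapezoid between Q = 38.4 and Q = 66 of height €9.2: ½ · (66 + 38.4) · 9.2 = €480.24.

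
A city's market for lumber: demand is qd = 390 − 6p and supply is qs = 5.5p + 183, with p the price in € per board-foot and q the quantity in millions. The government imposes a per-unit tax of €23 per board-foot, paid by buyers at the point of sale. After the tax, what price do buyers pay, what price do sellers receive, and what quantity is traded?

Without the tax, 390 − 6p = 5.5p + 183 gives 11.5p = 207, so p* = €18 and q* = 282.
With the tax collected from buyers, demand (in seller-price terms) shifts: qd = 390 − 6(p + 23).
Solving gives q = 216 with buyers paying €29 and sellers receiving €6 (the €23 wedge).

Buyers pay €29; sellers receive €6; quantity = 216.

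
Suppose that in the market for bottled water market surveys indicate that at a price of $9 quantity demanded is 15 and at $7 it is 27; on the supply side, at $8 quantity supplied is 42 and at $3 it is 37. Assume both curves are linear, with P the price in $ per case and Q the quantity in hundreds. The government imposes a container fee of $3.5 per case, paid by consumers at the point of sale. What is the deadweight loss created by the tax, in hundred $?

Demand slope: (27 − 15)/(7 − 9) = -6, so Qd = 69 − 6P.
Supply slope: (37 − 42)/(3 − 8) = 1, so Qs = P + 34.
Before the tax: set 69 − 6P = P + 34 → P* = $5, Q* = 39.
With the tax collected from consumers, demand (in seller-price terms) shifts: Qd = 69 − 6(P + 3.5).
New equilibrium: consumers pay $5.5, sellers receive $2, Q = 36. (Wedge: Pb − Ps = 3.5.)
Quantity falls by |ΔQ| = |39 − 36| = 3.
DWL = ½ · t · |ΔQ| = ½ · 3.5 · 3 = $5.25.

Deadweight loss = $5.25 hundred.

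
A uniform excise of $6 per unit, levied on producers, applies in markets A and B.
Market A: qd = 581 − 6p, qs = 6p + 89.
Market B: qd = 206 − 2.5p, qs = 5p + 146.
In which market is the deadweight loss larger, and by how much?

Market A, by $24.

Market A: pre-tax p* = $41, q* = 335; post-tax q = 317; deadweight loss = $54.
Market B: pre-tax p* = $8, q* = 186; post-tax q = 176; deadweight loss = $30.
Difference: $54 vs $30 → market A is larger by $24.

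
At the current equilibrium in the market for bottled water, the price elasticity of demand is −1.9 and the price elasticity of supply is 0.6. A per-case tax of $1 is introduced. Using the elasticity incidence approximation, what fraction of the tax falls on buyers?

Incidence ratio: buyers' share ≈ εs / (εs + |εd|) = 0.6 / (0.6 + 1.9) = 0.24.
Supply is the less elastic side, so buyers bear the smaller share.

Buyers' share ≈ 0.24.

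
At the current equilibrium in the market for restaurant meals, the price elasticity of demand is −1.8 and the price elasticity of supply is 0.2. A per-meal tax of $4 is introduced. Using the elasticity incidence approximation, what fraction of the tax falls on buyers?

Incidence ratio: buyers' share ≈ εs / (εs + |εd|) = 0.2 / (0.2 + 1.8) = 0.1.
Supply is the less elastic side, so buyers bear the smaller share.

Buyers' share ≈ 0.1.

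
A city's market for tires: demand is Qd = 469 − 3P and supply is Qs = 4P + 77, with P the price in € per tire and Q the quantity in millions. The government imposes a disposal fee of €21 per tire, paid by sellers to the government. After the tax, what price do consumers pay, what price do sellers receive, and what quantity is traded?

Before the tax: set 469 − 3P = 4P + 77 → P* = €56, Q* = 301.
With the tax collected from sellers, supply shifts: Qs = 4(P − 21) + 77.
New equilibrium: consumers pay €68, sellers receive €47, Q = 265. (Wedge: Pb − Ps = 21.)

Consumers pay €68; sellers receive €47; quantity = 265.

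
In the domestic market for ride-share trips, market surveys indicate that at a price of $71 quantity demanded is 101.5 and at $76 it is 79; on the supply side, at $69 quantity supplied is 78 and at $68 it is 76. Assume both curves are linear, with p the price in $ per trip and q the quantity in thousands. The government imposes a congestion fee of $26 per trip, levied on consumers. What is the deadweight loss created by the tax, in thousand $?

Demand slope: (79 − 101.5)/(76 − 71) = -4.5, so qd = 421 − 4.5p.
Supply slope: (76 − 78)/(68 − 69) = 2, so qs = 2p − 60.
Without the tax, 421 − 4.5p = 2p − 60 gives 6.5p = 481, so p* = $74 and q* = 88.
With the tax collected from consumers, demand (in seller-price terms) shifts: qd = 421 − 4.5(p + 26).
Solving gives q = 52 with consumers paying $82 and suppliers receiving $56 (the $26 wedge).
Quantity falls by |ΔQ| = |88 − 52| = 36.
DWL = ½ · t · |ΔQ| = ½ · 26 · 36 = $468.

Deadweight loss = $468 thousand.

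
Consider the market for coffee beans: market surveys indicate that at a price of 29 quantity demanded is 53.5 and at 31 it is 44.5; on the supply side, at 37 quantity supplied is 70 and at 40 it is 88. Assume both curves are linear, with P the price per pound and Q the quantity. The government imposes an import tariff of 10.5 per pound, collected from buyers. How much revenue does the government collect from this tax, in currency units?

Tax revenue = 136.5.

Demand slope: (44.5 − 53.5)/(31 − 29) = -4.5, so Qd = 184 − 4.5P.
Supply slope: (88 − 70)/(40 − 37) = 6, so Qs = 6P − 152.
Before the tax: set 184 − 4.5P = 6P − 152 → P* = 32, Q* = 40.
With the tax collected from buyers, demand (in seller-price terms) shifts: Qd = 184 − 4.5(P + 10.5).
Solving gives Q = 13 with buyers paying 38 and suppliers receiving 27.5 (the 10.5 wedge).
Revenue = t · Q = 10.5 · 13 = 136.5.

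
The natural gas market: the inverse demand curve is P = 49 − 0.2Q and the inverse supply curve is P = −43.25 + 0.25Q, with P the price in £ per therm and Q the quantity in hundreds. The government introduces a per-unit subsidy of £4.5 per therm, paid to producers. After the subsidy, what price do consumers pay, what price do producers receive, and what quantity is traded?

Consumers pay £6; producers receive £10.5; quantity = 215.

Inverting to Q(P) form: Qd = 245 − 5P; Qs = 4P + 173.
Before the subsidy: set 245 − 5P = 4P + 173 → P* = £8, Q* = 205.
With a per-unit subsidy paid to producers, each receives P + 4.5 per unit sold, so supply becomes Qs = 4(P + 4.5) + 173.
Solving gives Q = 215 with consumers paying £6 and producers receiving £10.5 (the £4.5 wedge).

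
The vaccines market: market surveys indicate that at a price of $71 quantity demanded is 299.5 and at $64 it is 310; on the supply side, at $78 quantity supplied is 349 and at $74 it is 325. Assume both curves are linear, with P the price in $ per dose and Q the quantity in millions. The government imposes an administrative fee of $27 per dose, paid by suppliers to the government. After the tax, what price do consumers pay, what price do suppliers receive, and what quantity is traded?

Consumers pay $91.6; suppliers receive $64.6; quantity = 268.6.

Demand slope: (310 − 299.5)/(64 − 71) = -1.5, so Qd = 406 − 1.5P.
Supply slope: (325 − 349)/(74 − 78) = 6, so Qs = 6P − 119.
Before the tax: set 406 − 1.5P = 6P − 119 → P* = $70, Q* = 301.
With the tax collected from suppliers, supply shifts: Qs = 6(P − 27) − 119.
Solving gives Q = 268.6 with consumers paying $91.6 and suppliers receiving $64.6 (the $27 wedge).
The less price-elastic side of the market bears the larger share of a per-unit tax.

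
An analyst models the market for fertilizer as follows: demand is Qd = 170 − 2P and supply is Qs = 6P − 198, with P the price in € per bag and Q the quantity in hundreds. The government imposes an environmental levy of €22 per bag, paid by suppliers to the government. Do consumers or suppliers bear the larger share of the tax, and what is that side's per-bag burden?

Before the tax: set 170 − 2P = 6P − 198 → P* = €46, Q* = 78.
With the tax collected from suppliers, supply shifts: Qs = 6(P − 22) − 198.
New equilibrium: consumers pay €62.5, suppliers receive €40.5, Q = 45. (Wedge: Pb − Ps = 22.)
Per-bag burden: consumers €16.5, suppliers €5.5.
Consumers take the larger share because demand is less price-elastic here (demand slope 2 vs supply slope 6).
The less price-elastic side of the market bears the larger share of a per-unit tax.

Consumers bear the larger share: €16.5 per bag.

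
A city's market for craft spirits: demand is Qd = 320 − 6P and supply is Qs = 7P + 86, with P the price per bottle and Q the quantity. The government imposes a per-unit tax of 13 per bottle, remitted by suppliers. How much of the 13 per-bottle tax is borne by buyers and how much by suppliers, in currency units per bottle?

Buyers bear 7 per bottle; suppliers bear 6 per bottle.

Without the tax, 320 − 6P = 7P + 86 gives 13P = 234, so P* = 18 and Q* = 212.
With the tax collected from suppliers, supply shifts: Qs = 7(P − 13) + 86.
Solving gives Q = 170 with buyers paying 25 and suppliers receiving 12 (the 13 wedge).
Burden on buyers: 7; on suppliers: 6. (They sum to 13.)
The less price-elastic side of the market bears the larger share of a per-unit tax.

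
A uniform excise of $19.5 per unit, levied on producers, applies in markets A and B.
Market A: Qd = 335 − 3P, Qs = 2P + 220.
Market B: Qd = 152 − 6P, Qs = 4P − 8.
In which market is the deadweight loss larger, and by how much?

Market B, by $228.15.

Market A: pre-tax P* = $23, Q* = 266; post-tax Q = 242.6; deadweight loss = $228.15.
Market B: pre-tax P* = $16, Q* = 56; post-tax Q = 9.2; deadweight loss = $456.3.
Difference: $228.15 vs $456.3 → market B is larger by $228.15.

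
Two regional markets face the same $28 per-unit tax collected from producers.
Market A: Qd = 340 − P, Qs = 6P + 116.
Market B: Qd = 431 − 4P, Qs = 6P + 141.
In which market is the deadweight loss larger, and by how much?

Market B, by $604.8.

Market A: pre-tax P* = $32, Q* = 308; post-tax Q = 284; deadweight loss = $336.
Market B: pre-tax P* = $29, Q* = 315; post-tax Q = 247.8; deadweight loss = $940.8.
Difference: $336 vs $940.8 → market B is larger by $604.8.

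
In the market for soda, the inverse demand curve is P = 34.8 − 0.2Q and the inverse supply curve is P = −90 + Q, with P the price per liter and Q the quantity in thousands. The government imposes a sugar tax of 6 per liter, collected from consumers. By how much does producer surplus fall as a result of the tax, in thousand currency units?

Rewrite in direct form: Qd = 174 − 5P and Qs = P + 90.
Without the tax, 174 − 5P = P + 90 gives 6P = 84, so P* = 14 and Q* = 104.
With the tax collected from consumers, demand (in seller-price terms) shifts: Qd = 174 − 5(P + 6).
New equilibrium: consumers pay 15, sellers receive 9, Q = 99. (Wedge: Pb − Ps = 6.)
ΔPS is the trapezoid between Q = 99 and Q = 104 of height 5: ½ · (104 + 99) · 5 = 507.5.

Producer surplus falls by 507.5 thousand.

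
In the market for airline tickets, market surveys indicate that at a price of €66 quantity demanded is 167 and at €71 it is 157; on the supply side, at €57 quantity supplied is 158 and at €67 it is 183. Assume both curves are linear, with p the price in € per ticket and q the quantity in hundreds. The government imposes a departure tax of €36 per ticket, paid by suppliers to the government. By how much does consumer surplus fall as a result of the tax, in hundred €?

Demand slope: (157 − 167)/(71 − 66) = -2, so qd = 299 − 2p.
Supply slope: (183 − 158)/(67 − 57) = 2.5, so qs = 2.5p + 15.5.
Without the tax, 299 − 2p = 2.5p + 15.5 gives 4.5p = 283.5, so p* = €63 and q* = 173.
With the tax collected from suppliers, supply shifts: qs = 2.5(p − 36) + 15.5.
Solving gives q = 133 with buyers paying €83 and suppliers receiving €47 (the €36 wedge).
ΔCS is the trapezoid between Q = 133 and Q = 173 of height €20: ½ · (173 + 133) · 20 = €3060.

Consumer surplus falls by €3060 hundred.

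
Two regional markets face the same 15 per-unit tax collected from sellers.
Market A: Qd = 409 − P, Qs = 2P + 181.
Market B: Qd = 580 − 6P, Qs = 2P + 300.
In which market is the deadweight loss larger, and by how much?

Market A: pre-tax P* = 76, Q* = 333; post-tax Q = 323; deadweight loss = 75.
Market B: pre-tax P* = 35, Q* = 370; post-tax Q = 347.5; deadweight loss = 168.75.
Difference: 75 vs 168.75 → market B is larger by 93.75.

Market B, by 93.75.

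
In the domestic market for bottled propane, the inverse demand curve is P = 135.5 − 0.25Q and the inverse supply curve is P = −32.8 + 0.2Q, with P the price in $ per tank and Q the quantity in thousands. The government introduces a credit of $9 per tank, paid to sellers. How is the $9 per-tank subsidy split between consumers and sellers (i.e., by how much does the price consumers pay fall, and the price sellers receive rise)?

Inverting to Q(P) form: Qd = 542 − 4P; Qs = 5P + 164.
Before the subsidy: set 542 − 4P = 5P + 164 → P* = $42, Q* = 374.
With a per-unit subsidy paid to sellers, each receives P + 9 per unit sold, so supply becomes Qs = 5(P + 9) + 164.
New equilibrium: consumers pay $37, sellers receive $46, Q = 394. (Wedge: Pb − Ps = −9.)
Gain to consumers: $5; to sellers: $4. (They sum to $9.)

Consumers gain $5 per tank; sellers gain $4 per tank.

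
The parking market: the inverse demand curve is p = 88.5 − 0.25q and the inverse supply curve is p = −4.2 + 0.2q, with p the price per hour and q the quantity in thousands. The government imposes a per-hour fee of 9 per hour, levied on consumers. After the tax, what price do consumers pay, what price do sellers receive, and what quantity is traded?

Consumers pay 42; sellers receive 33; quantity = 186.

Rewrite in direct form: qd = 354 − 4p and qs = 5p + 21.
Without the tax, 354 − 4p = 5p + 21 gives 9p = 333, so p* = 37 and q* = 206.
With the tax collected from consumers, demand (in seller-price terms) shifts: qd = 354 − 4(p + 9).
New equilibrium: consumers pay 42, sellers receive 33, q = 186. (Wedge: pb − ps = 9.)
The less price-elastic side of the market bears the larger share of a per-unit tax.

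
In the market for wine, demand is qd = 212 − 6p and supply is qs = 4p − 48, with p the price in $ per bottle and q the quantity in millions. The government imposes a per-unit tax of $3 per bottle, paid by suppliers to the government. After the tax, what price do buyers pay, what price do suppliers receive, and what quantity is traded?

Without the tax, 212 − 6p = 4p − 48 gives 10p = 260, so p* = $26 and q* = 56.
With the tax collected from suppliers, supply shifts: qs = 4(p − 3) − 48.
Solving gives q = 48.8 with buyers paying $27.2 and suppliers receiving $24.2 (the $3 wedge).
The less price-elastic side of the market bears the larger share of a per-unit tax.

Buyers pay $27.2; suppliers receive $24.2; quantity = 48.8.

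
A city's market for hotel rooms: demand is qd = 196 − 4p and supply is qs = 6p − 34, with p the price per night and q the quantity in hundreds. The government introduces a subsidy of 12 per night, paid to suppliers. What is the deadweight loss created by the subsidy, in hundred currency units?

Without the subsidy, 196 − 4p = 6p − 34 gives 10p = 230, so p* = 23 and q* = 104.
With a per-unit subsidy paid to suppliers, each receives p + 12 per unit sold, so supply becomes qs = 6(p + 12) − 34.
New equilibrium: consumers pay 15.8, suppliers receive 27.8, q = 132.8. (Wedge: pb − ps = −12.)
Quantity rises by |ΔQ| = |104 − 132.8| = 28.8.
DWL = ½ · t · |ΔQ| = ½ · 12 · 28.8 = 172.8.

Deadweight loss = 172.8 hundred.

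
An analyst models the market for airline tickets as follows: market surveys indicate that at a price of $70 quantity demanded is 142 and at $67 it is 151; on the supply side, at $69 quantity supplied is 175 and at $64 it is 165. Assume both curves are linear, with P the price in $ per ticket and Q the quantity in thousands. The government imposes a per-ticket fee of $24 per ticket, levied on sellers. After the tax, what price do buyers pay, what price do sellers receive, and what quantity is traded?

Buyers pay $72.6; sellers receive $48.6; quantity = 134.2.

Demand slope: (151 − 142)/(67 − 70) = -3, so Qd = 352 − 3P.
Supply slope: (165 − 175)/(64 − 69) = 2, so Qs = 2P + 37.
Without the tax, 352 − 3P = 2P + 37 gives 5P = 315, so P* = $63 and Q* = 163.
With the tax collected from sellers, supply shifts: Qs = 2(P − 24) + 37.
New equilibrium: buyers pay $72.6, sellers receive $48.6, Q = 134.2. (Wedge: Pb − Ps = 24.)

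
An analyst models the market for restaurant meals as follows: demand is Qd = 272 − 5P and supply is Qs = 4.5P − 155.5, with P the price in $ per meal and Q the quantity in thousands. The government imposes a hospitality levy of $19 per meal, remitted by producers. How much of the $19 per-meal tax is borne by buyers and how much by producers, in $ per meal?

Before the tax: set 272 − 5P = 4.5P − 155.5 → P* = $45, Q* = 47.
With the tax collected from producers, supply shifts: Qs = 4.5(P − 19) − 155.5.
New equilibrium: buyers pay $54, producers receive $35, Q = 2. (Wedge: Pb − Ps = 19.)
Burden on buyers: $9; on producers: $10. (They sum to $19.)
The less price-elastic side of the market bears the larger share of a per-unit tax.

Buyers bear $9 per meal; producers bear $10 per meal.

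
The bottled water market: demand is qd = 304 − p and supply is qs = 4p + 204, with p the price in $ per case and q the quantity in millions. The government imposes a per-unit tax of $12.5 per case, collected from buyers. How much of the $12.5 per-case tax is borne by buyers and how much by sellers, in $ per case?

Buyers bear $10 per case; sellers bear $2.5 per case.

Before the tax: set 304 − p = 4p + 204 → p* = $20, q* = 284.
With the tax collected from buyers, demand (in seller-price terms) shifts: qd = 304 − (p + 12.5).
New equilibrium: buyers pay $30, sellers receive $17.5, q = 274. (Wedge: pb − ps = 12.5.)
Burden on buyers: $10; on sellers: $2.5. (They sum to $12.5.)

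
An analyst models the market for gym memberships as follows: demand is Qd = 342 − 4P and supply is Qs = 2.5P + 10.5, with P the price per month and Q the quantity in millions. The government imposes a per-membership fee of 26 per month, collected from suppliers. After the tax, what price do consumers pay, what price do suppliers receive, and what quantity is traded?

Consumers pay 61; suppliers receive 35; quantity = 98.

Without the tax, 342 − 4P = 2.5P + 10.5 gives 6.5P = 331.5, so P* = 51 and Q* = 138.
With the tax collected from suppliers, supply shifts: Qs = 2.5(P − 26) + 10.5.
New equilibrium: consumers pay 61, suppliers receive 35, Q = 98. (Wedge: Pb − Ps = 26.)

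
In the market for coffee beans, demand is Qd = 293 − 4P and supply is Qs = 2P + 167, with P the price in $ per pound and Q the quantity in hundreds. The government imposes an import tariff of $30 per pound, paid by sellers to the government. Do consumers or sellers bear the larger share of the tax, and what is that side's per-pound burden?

Before the tax: set 293 − 4P = 2P + 167 → P* = $21, Q* = 209.
With the tax collected from sellers, supply shifts: Qs = 2(P − 30) + 167.
New equilibrium: consumers pay $31, sellers receive $1, Q = 169. (Wedge: Pb − Ps = 30.)
Per-pound burden: consumers $10, sellers $20.
Sellers take the larger share because supply is less price-elastic here (demand slope 4 vs supply slope 2).

Sellers bear the larger share: $20 per pound.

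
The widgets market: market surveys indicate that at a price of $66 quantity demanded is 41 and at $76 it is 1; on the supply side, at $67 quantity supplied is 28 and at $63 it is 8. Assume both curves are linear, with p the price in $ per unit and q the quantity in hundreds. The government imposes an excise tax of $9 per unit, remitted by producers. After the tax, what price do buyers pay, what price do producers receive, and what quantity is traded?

Buyers pay $73; producers receive $64; quantity = 13.

Demand slope: (1 − 41)/(76 − 66) = -4, so qd = 305 − 4p.
Supply slope: (8 − 28)/(63 − 67) = 5, so qs = 5p − 307.
Before the tax: set 305 − 4p = 5p − 307 → p* = $68, q* = 33.
With the tax collected from producers, supply shifts: qs = 5(p − 9) − 307.
Solving gives q = 13 with buyers paying $73 and producers receiving $64 (the $9 wedge).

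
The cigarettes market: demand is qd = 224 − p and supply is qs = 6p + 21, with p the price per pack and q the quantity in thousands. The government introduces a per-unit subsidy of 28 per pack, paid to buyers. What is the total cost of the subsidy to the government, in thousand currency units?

Without the subsidy, 224 − p = 6p + 21 gives 7p = 203, so p* = 29 and q* = 195.
With a per-unit subsidy paid to buyers, each effectively pays p − 28, so demand becomes qd = 224 − (p − 28).
Solving gives q = 219 with buyers paying 5 and suppliers receiving 33 (the 28 wedge).
Outlay = t · Q = 28 · 219 = 6132.

Government outlay = 6132 thousand.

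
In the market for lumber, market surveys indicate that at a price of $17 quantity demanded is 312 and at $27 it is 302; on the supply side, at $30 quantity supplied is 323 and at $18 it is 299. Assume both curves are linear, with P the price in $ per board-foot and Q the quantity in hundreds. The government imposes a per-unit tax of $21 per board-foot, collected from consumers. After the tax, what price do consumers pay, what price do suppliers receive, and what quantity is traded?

Demand slope: (302 − 312)/(27 − 17) = -1, so Qd = 329 − P.
Supply slope: (299 − 323)/(18 − 30) = 2, so Qs = 2P + 263.
Before the tax: set 329 − P = 2P + 263 → P* = $22, Q* = 307.
With the tax collected from consumers, demand (in seller-price terms) shifts: Qd = 329 − (P + 21).
Solving gives Q = 293 with consumers paying $36 and suppliers receiving $15 (the $21 wedge).

Consumers pay $36; suppliers receive $15; quantity = 293.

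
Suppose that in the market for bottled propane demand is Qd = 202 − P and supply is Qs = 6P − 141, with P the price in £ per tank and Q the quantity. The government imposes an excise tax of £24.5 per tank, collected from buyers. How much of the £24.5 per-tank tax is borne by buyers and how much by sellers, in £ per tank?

Buyers bear £21 per tank; sellers bear £3.5 per tank.

Without the tax, 202 − P = 6P − 141 gives 7P = 343, so P* = £49 and Q* = 153.
With the tax collected from buyers, demand (in seller-price terms) shifts: Qd = 202 − (P + 24.5).
New equilibrium: buyers pay £70, sellers receive £45.5, Q = 132. (Wedge: Pb − Ps = 24.5.)
Burden on buyers: £21; on sellers: £3.5. (They sum to £24.5.)
The less price-elastic side of the market bears the larger share of a per-unit tax.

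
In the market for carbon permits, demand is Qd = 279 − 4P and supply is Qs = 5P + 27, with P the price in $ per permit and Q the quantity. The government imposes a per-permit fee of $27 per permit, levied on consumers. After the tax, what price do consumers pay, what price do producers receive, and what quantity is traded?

Consumers pay $43; producers receive $16; quantity = 107.

Before the tax: set 279 − 4P = 5P + 27 → P* = $28, Q* = 167.
With the tax collected from consumers, demand (in seller-price terms) shifts: Qd = 279 − 4(P + 27).
Solving gives Q = 107 with consumers paying $43 and producers receiving $16 (the $27 wedge).
The less price-elastic side of the market bears the larger share of a per-unit tax.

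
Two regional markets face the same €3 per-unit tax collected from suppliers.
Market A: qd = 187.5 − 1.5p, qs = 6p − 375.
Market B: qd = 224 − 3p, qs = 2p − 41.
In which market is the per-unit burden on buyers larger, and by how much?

Market A: pre-tax p* = €75, q* = 75; post-tax q = 71.4; per-unit burden on buyers = €2.4.
Market B: pre-tax p* = €53, q* = 65; post-tax q = 61.4; per-unit burden on buyers = €1.2.
Difference: €2.4 vs €1.2 → market A is larger by €1.2.

Market A, by €1.2.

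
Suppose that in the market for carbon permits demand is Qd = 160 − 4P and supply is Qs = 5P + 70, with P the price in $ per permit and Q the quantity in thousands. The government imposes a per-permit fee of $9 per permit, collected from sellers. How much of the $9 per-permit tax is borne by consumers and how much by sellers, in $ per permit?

Without the tax, 160 − 4P = 5P + 70 gives 9P = 90, so P* = $10 and Q* = 120.
With the tax collected from sellers, supply shifts: Qs = 5(P − 9) + 70.
New equilibrium: consumers pay $15, sellers receive $6, Q = 100. (Wedge: Pb − Ps = 9.)
Burden on consumers: $5; on sellers: $4. (They sum to $9.)

Consumers bear $5 per permit; sellers bear $4 per permit.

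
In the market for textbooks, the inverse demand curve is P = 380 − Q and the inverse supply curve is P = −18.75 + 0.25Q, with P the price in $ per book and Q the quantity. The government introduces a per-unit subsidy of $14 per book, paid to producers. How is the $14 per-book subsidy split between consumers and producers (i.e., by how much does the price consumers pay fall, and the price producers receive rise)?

Rewrite in direct form: Qd = 380 − P and Qs = 4P + 75.
Before the subsidy: set 380 − P = 4P + 75 → P* = $61, Q* = 319.
With a per-unit subsidy paid to producers, each receives P + 14 per unit sold, so supply becomes Qs = 4(P + 14) + 75.
New equilibrium: consumers pay $49.8, producers receive $63.8, Q = 330.2. (Wedge: Pb − Ps = −14.)
Gain to consumers: $11.2; to producers: $2.8. (They sum to $14.)

Consumers gain $11.2 per book; producers gain $2.8 per book.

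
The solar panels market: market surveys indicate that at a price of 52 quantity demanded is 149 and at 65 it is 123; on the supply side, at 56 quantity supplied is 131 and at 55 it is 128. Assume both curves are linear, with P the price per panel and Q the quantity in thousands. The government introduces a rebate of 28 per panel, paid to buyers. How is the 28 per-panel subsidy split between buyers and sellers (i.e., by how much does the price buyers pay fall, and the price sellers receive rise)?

Demand slope: (123 − 149)/(65 − 52) = -2, so Qd = 253 − 2P.
Supply slope: (128 − 131)/(55 − 56) = 3, so Qs = 3P − 37.
Before the subsidy: set 253 − 2P = 3P − 37 → P* = 58, Q* = 137.
With a per-unit subsidy paid to buyers, each effectively pays P − 28, so demand becomes Qd = 253 − 2(P − 28).
Solving gives Q = 170.6 with buyers paying 41.2 and sellers receiving 69.2 (the 28 wedge).
Gain to buyers: 16.8; to sellers: 11.2. (They sum to 28.)

Buyers gain 16.8 per panel; sellers gain 11.2 per panel.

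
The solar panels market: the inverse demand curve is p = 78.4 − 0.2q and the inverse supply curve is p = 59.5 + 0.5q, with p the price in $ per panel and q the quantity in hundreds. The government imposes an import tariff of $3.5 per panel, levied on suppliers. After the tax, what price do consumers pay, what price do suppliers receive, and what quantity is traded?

Rewrite in direct form: qd = 392 − 5p and qs = 2p − 119.
Without the tax, 392 − 5p = 2p − 119 gives 7p = 511, so p* = $73 and q* = 27.
With the tax collected from suppliers, supply shifts: qs = 2(p − 3.5) − 119.
Solving gives q = 22 with consumers paying $74 and suppliers receiving $70.5 (the $3.5 wedge).

Consumers pay $74; suppliers receive $70.5; quantity = 22.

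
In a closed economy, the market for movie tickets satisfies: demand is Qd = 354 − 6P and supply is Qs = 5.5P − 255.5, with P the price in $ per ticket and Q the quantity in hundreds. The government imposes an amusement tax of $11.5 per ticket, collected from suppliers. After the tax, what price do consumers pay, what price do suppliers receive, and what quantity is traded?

Consumers pay $58.5; suppliers receive $47; quantity = 3.

Without the tax, 354 − 6P = 5.5P − 255.5 gives 11.5P = 609.5, so P* = $53 and Q* = 36.
With the tax collected from suppliers, supply shifts: Qs = 5.5(P − 11.5) − 255.5.
New equilibrium: consumers pay $58.5, suppliers receive $47, Q = 3. (Wedge: Pb − Ps = 11.5.)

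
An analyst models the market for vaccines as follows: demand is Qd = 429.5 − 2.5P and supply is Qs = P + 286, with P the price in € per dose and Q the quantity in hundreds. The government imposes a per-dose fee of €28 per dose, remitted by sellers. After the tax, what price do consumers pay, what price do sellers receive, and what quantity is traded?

Without the tax, 429.5 − 2.5P = P + 286 gives 3.5P = 143.5, so P* = €41 and Q* = 327.
With the tax collected from sellers, supply shifts: Qs = (P − 28) + 286.
Solving gives Q = 307 with consumers paying €49 and sellers receiving €21 (the €28 wedge).
The less price-elastic side of the market bears the larger share of a per-unit tax.

Consumers pay €49; sellers receive €21; quantity = 307.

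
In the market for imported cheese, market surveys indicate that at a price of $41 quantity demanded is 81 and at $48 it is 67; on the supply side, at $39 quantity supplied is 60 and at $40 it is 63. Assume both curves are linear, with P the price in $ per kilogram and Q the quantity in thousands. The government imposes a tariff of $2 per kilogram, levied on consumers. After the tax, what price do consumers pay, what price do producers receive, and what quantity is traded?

Demand slope: (67 − 81)/(48 − 41) = -2, so Qd = 163 − 2P.
Supply slope: (63 − 60)/(40 − 39) = 3, so Qs = 3P − 57.
Before the tax: set 163 − 2P = 3P − 57 → P* = $44, Q* = 75.
With the tax collected from consumers, demand (in seller-price terms) shifts: Qd = 163 − 2(P + 2).
New equilibrium: consumers pay $45.2, producers receive $43.2, Q = 72.6. (Wedge: Pb − Ps = 2.)

Consumers pay $45.2; producers receive $43.2; quantity = 72.6.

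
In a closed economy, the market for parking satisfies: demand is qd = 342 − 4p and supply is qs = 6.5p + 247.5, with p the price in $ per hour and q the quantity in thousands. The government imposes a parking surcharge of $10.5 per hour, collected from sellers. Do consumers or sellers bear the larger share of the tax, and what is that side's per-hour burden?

Without the tax, 342 − 4p = 6.5p + 247.5 gives 10.5p = 94.5, so p* = $9 and q* = 306.
With the tax collected from sellers, supply shifts: qs = 6.5(p − 10.5) + 247.5.
New equilibrium: consumers pay $15.5, sellers receive $5, q = 280. (Wedge: pb − ps = 10.5.)
Per-hour burden: consumers $6.5, sellers $4.
Consumers take the larger share because demand is less price-elastic here (demand slope 4 vs supply slope 6.5).
The less price-elastic side of the market bears the larger share of a per-unit tax.

Consumers bear the larger share: $6.5 per hour.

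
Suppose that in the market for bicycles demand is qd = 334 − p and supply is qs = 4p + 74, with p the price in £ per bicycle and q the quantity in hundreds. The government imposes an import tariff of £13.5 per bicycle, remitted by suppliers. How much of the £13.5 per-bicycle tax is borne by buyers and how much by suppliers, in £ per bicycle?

Without the tax, 334 − p = 4p + 74 gives 5p = 260, so p* = £52 and q* = 282.
With the tax collected from suppliers, supply shifts: qs = 4(p − 13.5) + 74.
New equilibrium: buyers pay £62.8, suppliers receive £49.3, q = 271.2. (Wedge: pb − ps = 13.5.)
Burden on buyers: £10.8; on suppliers: £2.7. (They sum to £13.5.)
The less price-elastic side of the market bears the larger share of a per-unit tax.

Buyers bear £10.8 per bicycle; suppliers bear £2.7 per bicycle.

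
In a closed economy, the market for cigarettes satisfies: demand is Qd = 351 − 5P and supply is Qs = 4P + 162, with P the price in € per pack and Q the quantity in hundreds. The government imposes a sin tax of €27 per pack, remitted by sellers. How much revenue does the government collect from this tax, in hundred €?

Tax revenue = €5022 hundred.

Before the tax: set 351 − 5P = 4P + 162 → P* = €21, Q* = 246.
With the tax collected from sellers, supply shifts: Qs = 4(P − 27) + 162.
New equilibrium: buyers pay €33, sellers receive €6, Q = 186. (Wedge: Pb − Ps = 27.)
Revenue = t · Q = 27 · 186 = €5022.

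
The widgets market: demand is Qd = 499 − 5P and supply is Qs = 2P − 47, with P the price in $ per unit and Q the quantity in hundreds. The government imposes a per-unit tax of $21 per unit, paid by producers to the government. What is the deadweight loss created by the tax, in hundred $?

Deadweight loss = $315 hundred.

Without the tax, 499 − 5P = 2P − 47 gives 7P = 546, so P* = $78 and Q* = 109.
With the tax collected from producers, supply shifts: Qs = 2(P − 21) − 47.
New equilibrium: buyers pay $84, producers receive $63, Q = 79. (Wedge: Pb − Ps = 21.)
Quantity falls by |ΔQ| = |109 − 79| = 30.
DWL = ½ · t · |ΔQ| = ½ · 21 · 30 = $315.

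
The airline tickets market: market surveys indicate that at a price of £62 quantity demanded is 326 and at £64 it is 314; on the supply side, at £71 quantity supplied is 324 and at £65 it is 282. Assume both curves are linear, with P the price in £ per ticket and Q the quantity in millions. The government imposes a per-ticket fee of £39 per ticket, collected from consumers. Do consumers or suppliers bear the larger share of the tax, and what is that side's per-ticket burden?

Consumers bear the larger share: £21 per ticket.

Demand slope: (314 − 326)/(64 − 62) = -6, so Qd = 698 − 6P.
Supply slope: (282 − 324)/(65 − 71) = 7, so Qs = 7P − 173.
Without the tax, 698 − 6P = 7P − 173 gives 13P = 871, so P* = £67 and Q* = 296.
With the tax collected from consumers, demand (in seller-price terms) shifts: Qd = 698 − 6(P + 39).
Solving gives Q = 170 with consumers paying £88 and suppliers receiving £49 (the £39 wedge).
Per-ticket burden: consumers £21, suppliers £18.
Consumers take the larger share because demand is less price-elastic here (demand slope 6 vs supply slope 7).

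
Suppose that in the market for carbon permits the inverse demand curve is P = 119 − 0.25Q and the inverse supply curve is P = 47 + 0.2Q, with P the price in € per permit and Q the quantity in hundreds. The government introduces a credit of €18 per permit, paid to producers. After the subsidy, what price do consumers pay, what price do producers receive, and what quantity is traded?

Consumers pay €69; producers receive €87; quantity = 200.

Rewrite in direct form: Qd = 476 − 4P and Qs = 5P − 235.
Without the subsidy, 476 − 4P = 5P − 235 gives 9P = 711, so P* = €79 and Q* = 160.
With a per-unit subsidy paid to producers, each receives P + 18 per unit sold, so supply becomes Qs = 5(P + 18) − 235.
New equilibrium: consumers pay €69, producers receive €87, Q = 200. (Wedge: Pb − Ps = −18.)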